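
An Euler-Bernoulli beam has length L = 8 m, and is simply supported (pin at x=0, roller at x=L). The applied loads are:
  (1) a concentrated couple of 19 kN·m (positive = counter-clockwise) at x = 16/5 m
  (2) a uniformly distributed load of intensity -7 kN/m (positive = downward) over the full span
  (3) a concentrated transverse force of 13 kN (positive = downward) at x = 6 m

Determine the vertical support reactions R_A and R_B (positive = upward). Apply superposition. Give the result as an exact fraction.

R_A = -179/8 kN, R_B = -165/8 kN

Load 1 — applied couple M₀=19 kN·m at a=16/5 m (b=L-a=24/5):
  R_A = M₀/L = 19/8 kN
  R_B = -M₀/L = -19/8 kN
Load 2 — uniform load w=-7 kN/m over full span:
  R_A = wL/2 = (-7)·8/2 = -28 kN
  R_B = wL/2 = (-7)·8/2 = -28 kN
Load 3 — point force P=13 kN at a=6 m (b=L-a=2):
  R_A = Pb/L = 13·2/8 = 13/4 kN
  R_B = Pa/L = 13·6/8 = 39/4 kN
Superposition: R_A = -179/8 kN, R_B = -165/8 kN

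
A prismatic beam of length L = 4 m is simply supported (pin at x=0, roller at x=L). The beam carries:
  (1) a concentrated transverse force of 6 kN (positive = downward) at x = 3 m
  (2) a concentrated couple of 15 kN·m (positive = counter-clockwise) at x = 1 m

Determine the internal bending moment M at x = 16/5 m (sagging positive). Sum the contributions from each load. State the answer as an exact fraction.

Load 1 — point force P=6 kN at a=3 m (b=L-a=1):
  M_1 = Pa(L-x)/L  [x>a] = 6·3·(4-(16/5))/4 = 18/5 kN·m
Load 2 — applied couple M₀=15 kN·m at a=1 m (b=L-a=3):
  M_2 = M₀x/L - M₀  [x>a] = 15·(16/5)/4 - 15 = -3 kN·m
Superposition: M = Σ M_i = 3/5 kN·m ≈ 0.600000 kN·m

M(16/5) = 3/5 kN·m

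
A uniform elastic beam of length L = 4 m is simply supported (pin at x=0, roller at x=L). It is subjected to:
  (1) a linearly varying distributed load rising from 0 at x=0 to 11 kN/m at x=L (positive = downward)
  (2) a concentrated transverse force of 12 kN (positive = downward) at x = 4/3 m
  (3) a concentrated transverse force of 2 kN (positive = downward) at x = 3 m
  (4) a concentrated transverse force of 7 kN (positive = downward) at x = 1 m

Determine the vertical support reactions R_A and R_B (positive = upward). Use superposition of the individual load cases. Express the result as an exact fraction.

Load 1 — triangular load w₀=11 kN/m (0→w₀ over full span):
  R_A = w₀L/6 = 11·4/6 = 22/3 kN
  R_B = w₀L/3 = 11·4/3 = 44/3 kN
Load 2 — point force P=12 kN at a=4/3 m (b=L-a=8/3):
  R_A = Pb/L = 12·(8/3)/4 = 8 kN
  R_B = Pa/L = 12·(4/3)/4 = 4 kN
Load 3 — point force P=2 kN at a=3 m (b=L-a=1):
  R_A = Pb/L = 2·1/4 = 1/2 kN
  R_B = Pa/L = 2·3/4 = 3/2 kN
Load 4 — point force P=7 kN at a=1 m (b=L-a=3):
  R_A = Pb/L = 7·3/4 = 21/4 kN
  R_B = Pa/L = 7·1/4 = 7/4 kN
Superposition: R_A = 253/12 kN, R_B = 263/12 kN

R_A = 253/12 kN, R_B = 263/12 kN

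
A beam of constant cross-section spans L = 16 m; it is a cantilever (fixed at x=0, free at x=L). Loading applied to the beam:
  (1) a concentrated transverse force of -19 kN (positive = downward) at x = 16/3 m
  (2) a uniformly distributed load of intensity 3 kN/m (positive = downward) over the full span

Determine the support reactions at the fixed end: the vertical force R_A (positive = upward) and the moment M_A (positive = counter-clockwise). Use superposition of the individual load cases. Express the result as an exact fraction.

R_A = 29 kN, M_A = 848/3 kN·m

Load 1 — point force P=-19 kN at a=16/3 m (b=L-a=32/3):
  R_A = P = (-19) = -19 kN
  M_A = Pa = (-19)·(16/3) = -304/3 kN·m
Load 2 — uniform load w=3 kN/m over full span:
  R_A = wL = 3·16 = 48 kN
  M_A = wL²/2 = 3·16²/2 = 384 kN·m
Superposition: R_A = 29 kN, M_A = 848/3 kN·m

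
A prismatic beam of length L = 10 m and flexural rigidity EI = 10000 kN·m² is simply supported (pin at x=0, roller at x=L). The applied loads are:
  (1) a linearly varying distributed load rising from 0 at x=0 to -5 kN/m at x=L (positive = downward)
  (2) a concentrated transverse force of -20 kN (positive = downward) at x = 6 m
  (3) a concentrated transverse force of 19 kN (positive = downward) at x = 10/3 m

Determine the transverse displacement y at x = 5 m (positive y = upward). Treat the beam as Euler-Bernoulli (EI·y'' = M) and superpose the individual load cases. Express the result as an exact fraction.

y(5) = 98927/2592000 m

Load 1 — triangular load w₀=-5 kN/m (0→w₀ over full span):
  y_1 = -w₀x(7L⁴-10L²x²+3x⁴)/(360LEI) = -(-5)·5·(7·10⁴-10·10²·5²+3·5⁴)/(360·10·10000) = 25/768 m
Load 2 — point force P=-20 kN at a=6 m (b=L-a=4):
  y_2 = -Pbx(L²-b²-x²)/(6LEI)  [x≤a] = -(-20)·4·5·(10²-4²-5²)/(6·10·10000) = 59/1500 m
Load 3 — point force P=19 kN at a=10/3 m (b=L-a=20/3):
  y_3 = -Pa(L-x)(2Lx-a²-x²)/(6LEI)  [x>a] = -19·(10/3)·(10-5)·(2·10·5-(10/3)²-5²)/(6·10·10000) = -437/12960 m
Superposition: y = Σ y_i = 98927/2592000 m ≈ 0.038166 m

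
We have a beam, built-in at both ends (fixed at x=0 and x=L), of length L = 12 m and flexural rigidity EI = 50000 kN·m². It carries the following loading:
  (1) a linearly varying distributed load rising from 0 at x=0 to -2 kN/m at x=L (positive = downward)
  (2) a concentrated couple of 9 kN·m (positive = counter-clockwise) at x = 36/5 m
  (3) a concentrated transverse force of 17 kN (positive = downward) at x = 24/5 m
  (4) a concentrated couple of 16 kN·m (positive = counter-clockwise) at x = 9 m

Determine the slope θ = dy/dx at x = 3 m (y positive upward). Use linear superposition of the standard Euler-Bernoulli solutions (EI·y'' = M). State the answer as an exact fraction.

Load 1 — triangular load w₀=-2 kN/m (0→w₀ over full span):
  θ_1 = -w₀(2x(L-x)(L-2x)(x+2L)+x²(L-x)²)/(120LEI) = -(-2)·(2·3·(12-3)·(12-2·3)·(3+2·12)+3²·(12-3)²)/(120·12·50000) = 1053/4000000 rad
Load 2 — applied couple M₀=9 kN·m at a=36/5 m (b=L-a=24/5):
  θ_2 = (R_Ax²/2 - M_Ax)/EI  [x≤a] with R_A=27/25, M_A=72/25 = ((27/25)·3²/2 - (72/25)·3)/50000 = -189/2500000 rad
Load 3 — point force P=17 kN at a=24/5 m (b=L-a=36/5):
  θ_3 = -Pb²x(2aL-(3a+b)x)/(2L³EI)  [x≤a] = -17·(36/5)²·3·(2·(24/5)·12-(3·(24/5)+(36/5))·3)/(2·12³·50000) = -9639/12500000 rad
Load 4 — applied couple M₀=16 kN·m at a=9 m (b=L-a=3):
  θ_4 = (R_Ax²/2 - M_Ax)/EI  [x≤a] with R_A=3/2, M_A=5 = ((3/2)·3²/2 - 5·3)/50000 = -33/200000 rad
Superposition: θ = Σ θ_i = -74847/100000000 rad ≈ -0.000748 rad

θ(3) = -74847/100000000 rad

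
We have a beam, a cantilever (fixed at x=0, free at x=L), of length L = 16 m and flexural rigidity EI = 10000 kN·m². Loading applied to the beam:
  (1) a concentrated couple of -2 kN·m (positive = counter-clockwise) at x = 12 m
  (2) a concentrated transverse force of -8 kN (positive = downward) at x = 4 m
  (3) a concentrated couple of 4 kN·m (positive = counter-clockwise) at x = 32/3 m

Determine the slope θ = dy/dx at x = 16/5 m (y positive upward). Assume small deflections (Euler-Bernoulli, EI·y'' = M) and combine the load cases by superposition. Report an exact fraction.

Load 1 — applied couple M₀=-2 kN·m at a=12 m (b=L-a=4):
  θ_1 = M₀x/EI  [x≤a] = (-2)·(16/5)/10000 = -2/3125 rad
Load 2 — point force P=-8 kN at a=4 m (b=L-a=12):
  θ_2 = -Px(2a-x)/(2EI)  [x≤a] = -(-8)·(16/5)·(2·4-(16/5))/(2·10000) = 96/15625 rad
Load 3 — applied couple M₀=4 kN·m at a=32/3 m (b=L-a=16/3):
  θ_3 = M₀x/EI  [x≤a] = 4·(16/5)/10000 = 4/3125 rad
Superposition: θ = Σ θ_i = 106/15625 rad ≈ 0.006784 rad

θ(16/5) = 106/15625 rad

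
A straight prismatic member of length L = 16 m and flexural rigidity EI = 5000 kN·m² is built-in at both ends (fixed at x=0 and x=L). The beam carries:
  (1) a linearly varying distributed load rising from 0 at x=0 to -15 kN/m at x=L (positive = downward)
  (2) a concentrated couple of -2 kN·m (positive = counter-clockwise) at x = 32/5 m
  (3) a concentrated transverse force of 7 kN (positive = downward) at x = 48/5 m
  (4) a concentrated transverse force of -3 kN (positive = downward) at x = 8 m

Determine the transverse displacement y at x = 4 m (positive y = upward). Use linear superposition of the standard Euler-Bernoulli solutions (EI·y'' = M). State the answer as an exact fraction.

y(4) = 1163/9375 m

Load 1 — triangular load w₀=-15 kN/m (0→w₀ over full span):
  y_1 = -w₀x²(L-x)²(x+2L)/(120LEI) = -(-15)·4²·(16-4)²·(4+2·16)/(120·16·5000) = 81/625 m
Load 2 — applied couple M₀=-2 kN·m at a=32/5 m (b=L-a=48/5):
  y_2 = (R_Ax³/6 - M_Ax²/2)/EI  [x≤a] with R_A=-9/50, M_A=-6/25 = ((-9/50)·4³/6 - (-6/25)·4²/2)/5000 = 0 m
Load 3 — point force P=7 kN at a=48/5 m (b=L-a=32/5):
  y_3 = -Pb²x²(3aL-(3a+b)x)/(6L³EI)  [x≤a] = -7·(32/5)²·4²·(3·(48/5)·16-(3·(48/5)+(32/5))·4)/(6·16³·5000) = -112/9375 m
Load 4 — point force P=-3 kN at a=8 m (b=L-a=8):
  y_4 = -Pb²x²(3aL-(3a+b)x)/(6L³EI)  [x≤a] = -(-3)·8²·4²·(3·8·16-(3·8+8)·4)/(6·16³·5000) = 4/625 m
Superposition: y = Σ y_i = 1163/9375 m ≈ 0.124053 m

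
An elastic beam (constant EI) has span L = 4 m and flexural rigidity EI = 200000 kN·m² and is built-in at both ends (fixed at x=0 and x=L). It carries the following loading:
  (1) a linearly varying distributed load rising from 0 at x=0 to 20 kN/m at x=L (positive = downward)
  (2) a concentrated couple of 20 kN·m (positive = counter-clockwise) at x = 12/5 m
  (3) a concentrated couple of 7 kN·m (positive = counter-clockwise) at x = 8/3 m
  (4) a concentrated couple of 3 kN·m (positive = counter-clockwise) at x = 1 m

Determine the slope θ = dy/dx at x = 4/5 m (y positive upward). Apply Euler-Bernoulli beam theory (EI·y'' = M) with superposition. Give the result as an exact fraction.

Load 1 — triangular load w₀=20 kN/m (0→w₀ over full span):
  θ_1 = -w₀(2x(L-x)(L-2x)(x+2L)+x²(L-x)²)/(120LEI) = -20·(2·(4/5)·(4-(4/5))·(4-2·(4/5))·((4/5)+2·4)+(4/5)²·(4-(4/5))²)/(120·4·200000) = -28/1171875 rad
Load 2 — applied couple M₀=20 kN·m at a=12/5 m (b=L-a=8/5):
  θ_2 = (R_Ax²/2 - M_Ax)/EI  [x≤a] with R_A=36/5, M_A=32/5 = ((36/5)·(4/5)²/2 - (32/5)·(4/5))/200000 = -11/781250 rad
Load 3 — applied couple M₀=7 kN·m at a=8/3 m (b=L-a=4/3):
  θ_3 = (R_Ax²/2 - M_Ax)/EI  [x≤a] with R_A=7/3, M_A=7/3 = ((7/3)·(4/5)²/2 - (7/3)·(4/5))/200000 = -7/1250000 rad
Load 4 — applied couple M₀=3 kN·m at a=1 m (b=L-a=3):
  θ_4 = (R_Ax²/2 - M_Ax)/EI  [x≤a] with R_A=27/32, M_A=-9/16 = ((27/32)·(4/5)²/2 - (-9/16)·(4/5))/200000 = 9/2500000 rad
Superposition: θ = Σ θ_i = -1499/37500000 rad ≈ -0.000040 rad

θ(4/5) = -1499/37500000 rad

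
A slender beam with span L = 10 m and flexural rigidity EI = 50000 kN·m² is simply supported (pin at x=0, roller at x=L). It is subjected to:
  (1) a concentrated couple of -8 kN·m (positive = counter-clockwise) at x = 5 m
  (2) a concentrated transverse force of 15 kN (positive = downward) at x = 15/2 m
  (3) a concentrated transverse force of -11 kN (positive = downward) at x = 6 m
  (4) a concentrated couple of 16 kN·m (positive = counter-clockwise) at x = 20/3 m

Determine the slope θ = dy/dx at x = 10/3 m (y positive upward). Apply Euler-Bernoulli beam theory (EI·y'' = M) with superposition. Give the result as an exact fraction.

Load 1 — applied couple M₀=-8 kN·m at a=5 m (b=L-a=5):
  θ_1 = (M₀x²/(2L)+C₁)/EI  [x≤a] with C₁=M₀(3b²-L²)/(6L)=10/3 = ((-8)·(10/3)²/(2·10)+(10/3))/50000 = -1/45000 rad
Load 2 — point force P=15 kN at a=15/2 m (b=L-a=5/2):
  θ_2 = -Pb(L²-b²-3x²)/(6LEI)  [x≤a] = -15·(5/2)·(10²-(5/2)²-3·(10/3)²)/(6·10·50000) = -29/38400 rad
Load 3 — point force P=-11 kN at a=6 m (b=L-a=4):
  θ_3 = -Pb(L²-b²-3x²)/(6LEI)  [x≤a] = -(-11)·4·(10²-4²-3·(10/3)²)/(6·10·50000) = 209/281250 rad
Load 4 — applied couple M₀=16 kN·m at a=20/3 m (b=L-a=10/3):
  θ_4 = (M₀x²/(2L)+C₁)/EI  [x≤a] with C₁=M₀(3b²-L²)/(6L)=-160/9 = (16·(10/3)²/(2·10)+(-160/9))/50000 = -1/5625 rad
Superposition: θ = Σ θ_i = -15271/72000000 rad ≈ -0.000212 rad

θ(10/3) = -15271/72000000 rad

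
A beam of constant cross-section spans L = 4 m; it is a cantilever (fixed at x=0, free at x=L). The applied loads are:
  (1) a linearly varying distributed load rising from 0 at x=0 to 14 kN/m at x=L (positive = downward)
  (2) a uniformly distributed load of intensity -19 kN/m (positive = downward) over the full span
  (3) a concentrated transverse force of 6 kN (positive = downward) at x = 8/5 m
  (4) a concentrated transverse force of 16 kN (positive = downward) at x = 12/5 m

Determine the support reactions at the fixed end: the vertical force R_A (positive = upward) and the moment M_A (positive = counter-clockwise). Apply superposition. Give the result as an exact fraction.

R_A = -26 kN, M_A = -88/3 kN·m

Load 1 — triangular load w₀=14 kN/m (0→w₀ over full span):
  R_A = w₀L/2 = 14·4/2 = 28 kN
  M_A = w₀L²/3 = 14·4²/3 = 224/3 kN·m
Load 2 — uniform load w=-19 kN/m over full span:
  R_A = wL = (-19)·4 = -76 kN
  M_A = wL²/2 = (-19)·4²/2 = -152 kN·m
Load 3 — point force P=6 kN at a=8/5 m (b=L-a=12/5):
  R_A = P = 6 kN
  M_A = Pa = 6·(8/5) = 48/5 kN·m
Load 4 — point force P=16 kN at a=12/5 m (b=L-a=8/5):
  R_A = P = 16 kN
  M_A = Pa = 16·(12/5) = 192/5 kN·m
Superposition: R_A = -26 kN, M_A = -88/3 kN·m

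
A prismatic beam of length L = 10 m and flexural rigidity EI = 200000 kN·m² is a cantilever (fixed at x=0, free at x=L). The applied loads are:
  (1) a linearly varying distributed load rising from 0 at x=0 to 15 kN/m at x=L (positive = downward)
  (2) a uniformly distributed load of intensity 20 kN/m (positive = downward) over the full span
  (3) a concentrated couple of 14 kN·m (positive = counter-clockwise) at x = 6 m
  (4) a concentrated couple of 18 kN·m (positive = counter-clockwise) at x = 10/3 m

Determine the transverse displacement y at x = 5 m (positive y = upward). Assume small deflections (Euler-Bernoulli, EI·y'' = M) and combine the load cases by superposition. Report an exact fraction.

Load 1 — triangular load w₀=15 kN/m (0→w₀ over full span):
  y_1 = (w₀Lx³/12-w₀L²x²/6-w₀x⁵/(120L))/EI = (15·10·5³/12-15·10²·5²/6-15·5⁵/(120·10))/200000 = -121/5120 m
Load 2 — uniform load w=20 kN/m over full span:
  y_2 = -wx²(x²-4Lx+6L²)/(24EI) = -20·5²·(5²-4·10·5+6·10²)/(24·200000) = -17/384 m
Load 3 — applied couple M₀=14 kN·m at a=6 m (b=L-a=4):
  y_3 = M₀x²/(2EI)  [x≤a] = 14·5²/(2·200000) = 7/8000 m
Load 4 — applied couple M₀=18 kN·m at a=10/3 m (b=L-a=20/3):
  y_4 = M₀a(2x-a)/(2EI)  [x>a] = 18·(10/3)·(2·5-(10/3))/(2·200000) = 1/1000 m
Superposition: y = Σ y_i = -5071/76800 m ≈ -0.066029 m

y(5) = -5071/76800 m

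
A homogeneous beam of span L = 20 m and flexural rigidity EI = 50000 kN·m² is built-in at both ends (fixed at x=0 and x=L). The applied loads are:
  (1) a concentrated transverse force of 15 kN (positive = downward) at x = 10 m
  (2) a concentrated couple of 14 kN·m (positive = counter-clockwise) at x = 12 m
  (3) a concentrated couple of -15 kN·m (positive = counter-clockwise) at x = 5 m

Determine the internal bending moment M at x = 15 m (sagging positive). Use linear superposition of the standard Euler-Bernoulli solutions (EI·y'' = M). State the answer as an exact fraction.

Load 1 — point force P=15 kN at a=10 m (b=L-a=10):
  M_1 = Pa²(a+3b)(L-x)/L³ - Pa²b/L²  [x>a] = 15·10²·(10+3·10)·(20-15)/20³ - 15·10²·10/20² = 0 kN·m
Load 2 — applied couple M₀=14 kN·m at a=12 m (b=L-a=8):
  M_2 = R_Ax - M_A - M₀  [x>a] with R_A=126/125, M_A=112/25 = (126/125)·15 - (112/25) - 14 = -84/25 kN·m
Load 3 — applied couple M₀=-15 kN·m at a=5 m (b=L-a=15):
  M_3 = R_Ax - M_A - M₀  [x>a] with R_A=-27/32, M_A=45/16 = (-27/32)·15 - (45/16) - (-15) = -15/32 kN·m
Superposition: M = Σ M_i = -3063/800 kN·m ≈ -3.828750 kN·m

M(15) = -3063/800 kN·m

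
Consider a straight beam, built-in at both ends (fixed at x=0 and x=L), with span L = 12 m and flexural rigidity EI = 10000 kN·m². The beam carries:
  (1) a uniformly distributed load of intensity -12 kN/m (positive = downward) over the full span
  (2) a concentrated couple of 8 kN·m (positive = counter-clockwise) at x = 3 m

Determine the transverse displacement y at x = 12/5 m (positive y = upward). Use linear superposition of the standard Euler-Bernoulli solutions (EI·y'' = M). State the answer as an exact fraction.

y(12/5) = 42417/1562500 m

Load 1 — uniform load w=-12 kN/m over full span:
  y_1 = -wx²(L-x)²/(24EI) = -(-12)·(12/5)²·(12-(12/5))²/(24·10000) = 10368/390625 m
Load 2 — applied couple M₀=8 kN·m at a=3 m (b=L-a=9):
  y_2 = (R_Ax³/6 - M_Ax²/2)/EI  [x≤a] with R_A=3/4, M_A=-3/2 = ((3/4)·(12/5)³/6 - (-3/2)·(12/5)²/2)/10000 = 189/312500 m
Superposition: y = Σ y_i = 42417/1562500 m ≈ 0.027147 m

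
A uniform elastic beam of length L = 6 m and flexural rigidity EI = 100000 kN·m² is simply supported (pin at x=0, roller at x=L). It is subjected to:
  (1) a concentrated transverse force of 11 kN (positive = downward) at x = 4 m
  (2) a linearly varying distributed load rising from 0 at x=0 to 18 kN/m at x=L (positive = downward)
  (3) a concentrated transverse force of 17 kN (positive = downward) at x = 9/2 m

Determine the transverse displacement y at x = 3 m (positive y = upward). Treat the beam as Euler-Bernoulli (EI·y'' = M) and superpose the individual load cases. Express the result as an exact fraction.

y(3) = -23677/9600000 m

Load 1 — point force P=11 kN at a=4 m (b=L-a=2):
  y_1 = -Pbx(L²-b²-x²)/(6LEI)  [x≤a] = -11·2·3·(6²-2²-3²)/(6·6·100000) = -253/600000 m
Load 2 — triangular load w₀=18 kN/m (0→w₀ over full span):
  y_2 = -w₀x(7L⁴-10L²x²+3x⁴)/(360LEI) = -18·3·(7·6⁴-10·6²·3²+3·3⁴)/(360·6·100000) = -243/160000 m
Load 3 — point force P=17 kN at a=9/2 m (b=L-a=3/2):
  y_3 = -Pbx(L²-b²-x²)/(6LEI)  [x≤a] = -17·(3/2)·3·(6²-(3/2)²-3²)/(6·6·100000) = -1683/3200000 m
Superposition: y = Σ y_i = -23677/9600000 m ≈ -0.002466 m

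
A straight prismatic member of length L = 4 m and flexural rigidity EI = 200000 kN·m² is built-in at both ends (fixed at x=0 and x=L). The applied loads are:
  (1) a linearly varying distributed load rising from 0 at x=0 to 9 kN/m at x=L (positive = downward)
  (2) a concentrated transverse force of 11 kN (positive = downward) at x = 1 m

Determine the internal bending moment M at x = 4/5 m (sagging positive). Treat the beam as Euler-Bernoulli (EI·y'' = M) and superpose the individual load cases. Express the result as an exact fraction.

M(4/5) = 1131/2000 kN·m

Load 1 — triangular load w₀=9 kN/m (0→w₀ over full span):
  M_1 = 3w₀Lx/20 - w₀L²/30 - w₀x³/(6L) = 3·9·4·(4/5)/20 - 9·4²/30 - 9·(4/5)³/(6·4) = -84/125 kN·m
Load 2 — point force P=11 kN at a=1 m (b=L-a=3):
  M_2 = Pb²(3a+b)x/L³ - Pab²/L²  [x≤a] = 11·3²·(3·1+3)·(4/5)/4³ - 11·1·3²/4² = 99/80 kN·m
Superposition: M = Σ M_i = 1131/2000 kN·m ≈ 0.565500 kN·m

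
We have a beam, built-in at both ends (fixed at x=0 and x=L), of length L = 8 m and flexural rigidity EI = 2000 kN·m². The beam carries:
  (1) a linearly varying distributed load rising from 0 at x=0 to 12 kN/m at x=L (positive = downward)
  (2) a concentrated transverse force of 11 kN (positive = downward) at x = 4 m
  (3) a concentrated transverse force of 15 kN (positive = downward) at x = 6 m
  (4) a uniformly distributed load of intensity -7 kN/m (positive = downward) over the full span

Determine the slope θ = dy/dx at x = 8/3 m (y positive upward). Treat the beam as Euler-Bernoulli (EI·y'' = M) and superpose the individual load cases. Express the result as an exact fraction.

Load 1 — triangular load w₀=12 kN/m (0→w₀ over full span):
  θ_1 = -w₀(2x(L-x)(L-2x)(x+2L)+x²(L-x)²)/(120LEI) = -12·(2·(8/3)·(8-(8/3))·(8-2·(8/3))·((8/3)+2·8)+(8/3)²·(8-(8/3))²)/(120·8·2000) = -512/50625 rad
Load 2 — point force P=11 kN at a=4 m (b=L-a=4):
  θ_2 = -Pb²x(2aL-(3a+b)x)/(2L³EI)  [x≤a] = -11·4²·(8/3)·(2·4·8-(3·4+4)·(8/3))/(2·8³·2000) = -11/2250 rad
Load 3 — point force P=15 kN at a=6 m (b=L-a=2):
  θ_3 = -Pb²x(2aL-(3a+b)x)/(2L³EI)  [x≤a] = -15·2²·(8/3)·(2·6·8-(3·6+2)·(8/3))/(2·8³·2000) = -1/300 rad
Load 4 — uniform load w=-7 kN/m over full span:
  θ_4 = -wx(L-x)(L-2x)/(12EI) = -(-7)·(8/3)·(8-(8/3))·(8-2·(8/3))/(12·2000) = 112/10125 rad
Superposition: θ = Σ θ_i = -491/67500 rad ≈ -0.007274 rad

θ(8/3) = -491/67500 rad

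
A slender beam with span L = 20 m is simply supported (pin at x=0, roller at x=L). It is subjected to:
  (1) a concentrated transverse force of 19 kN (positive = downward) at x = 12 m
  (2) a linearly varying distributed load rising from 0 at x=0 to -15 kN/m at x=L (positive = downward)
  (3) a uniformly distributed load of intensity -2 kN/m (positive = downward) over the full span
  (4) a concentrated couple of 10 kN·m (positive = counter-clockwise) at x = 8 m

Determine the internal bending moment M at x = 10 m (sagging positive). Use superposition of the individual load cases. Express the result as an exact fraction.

M(10) = -404 kN·m

Load 1 — point force P=19 kN at a=12 m (b=L-a=8):
  M_1 = Pbx/L  [x≤a] = 19·8·10/20 = 76 kN·m
Load 2 — triangular load w₀=-15 kN/m (0→w₀ over full span):
  M_2 = w₀Lx/6 - w₀x³/(6L) = (-15)·20·10/6 - (-15)·10³/(6·20) = -375 kN·m
Load 3 — uniform load w=-2 kN/m over full span:
  M_3 = wx(L-x)/2 = (-2)·10·(20-10)/2 = -100 kN·m
Load 4 — applied couple M₀=10 kN·m at a=8 m (b=L-a=12):
  M_4 = M₀x/L - M₀  [x>a] = 10·10/20 - 10 = -5 kN·m
Superposition: M = Σ M_i = -404 kN·m ≈ -404.000000 kN·m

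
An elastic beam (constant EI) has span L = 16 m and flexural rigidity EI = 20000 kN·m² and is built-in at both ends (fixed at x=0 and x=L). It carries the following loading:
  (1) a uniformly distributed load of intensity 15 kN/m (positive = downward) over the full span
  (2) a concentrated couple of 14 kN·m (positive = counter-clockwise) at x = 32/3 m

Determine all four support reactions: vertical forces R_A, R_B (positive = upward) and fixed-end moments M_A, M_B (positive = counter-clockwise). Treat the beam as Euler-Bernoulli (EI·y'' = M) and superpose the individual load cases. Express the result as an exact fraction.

Load 1 — uniform load w=15 kN/m over full span:
  R_A = wL/2 = 15·16/2 = 120 kN
  M_A = wL²/12 = 15·16²/12 = 320 kN·m
  R_B = wL/2 = 15·16/2 = 120 kN
  M_B = -wL²/12 = -15·16²/12 = -320 kN·m
Load 2 — applied couple M₀=14 kN·m at a=32/3 m (b=L-a=16/3):
  R_A = 6M₀ab/L³ = 6·14·(32/3)·(16/3)/16³ = 7/6 kN
  M_A = M₀b(2a-b)/L² = 14·(16/3)·(2·(32/3)-(16/3))/16² = 14/3 kN·m
  R_B = -6M₀ab/L³ = -6·14·(32/3)·(16/3)/16³ = -7/6 kN
  M_B = M₀a(2b-a)/L² = 14·(32/3)·(2·(16/3)-(32/3))/16² = 0 kN·m
Superposition: R_A = 727/6 kN, M_A = 974/3 kN·m, R_B = 713/6 kN, M_B = -320 kN·m

R_A = 727/6 kN, M_A = 974/3 kN·m, R_B = 713/6 kN, M_B = -320 kN·m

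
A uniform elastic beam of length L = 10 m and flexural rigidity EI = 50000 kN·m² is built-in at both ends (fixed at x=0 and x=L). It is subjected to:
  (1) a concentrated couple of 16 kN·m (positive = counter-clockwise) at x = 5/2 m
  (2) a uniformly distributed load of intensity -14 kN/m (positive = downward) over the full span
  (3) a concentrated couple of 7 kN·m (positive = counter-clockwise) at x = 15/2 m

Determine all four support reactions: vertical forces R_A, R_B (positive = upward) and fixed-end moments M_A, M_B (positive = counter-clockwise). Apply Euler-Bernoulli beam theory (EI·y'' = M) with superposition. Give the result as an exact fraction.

R_A = -5393/80 kN, M_A = -5639/48 kN·m, R_B = -5807/80 kN, M_B = 5777/48 kN·m

Load 1 — applied couple M₀=16 kN·m at a=5/2 m (b=L-a=15/2):
  R_A = 6M₀ab/L³ = 6·16·(5/2)·(15/2)/10³ = 9/5 kN
  M_A = M₀b(2a-b)/L² = 16·(15/2)·(2·(5/2)-(15/2))/10² = -3 kN·m
  R_B = -6M₀ab/L³ = -6·16·(5/2)·(15/2)/10³ = -9/5 kN
  M_B = M₀a(2b-a)/L² = 16·(5/2)·(2·(15/2)-(5/2))/10² = 5 kN·m
Load 2 — uniform load w=-14 kN/m over full span:
  R_A = wL/2 = (-14)·10/2 = -70 kN
  M_A = wL²/12 = (-14)·10²/12 = -350/3 kN·m
  R_B = wL/2 = (-14)·10/2 = -70 kN
  M_B = -wL²/12 = -(-14)·10²/12 = 350/3 kN·m
Load 3 — applied couple M₀=7 kN·m at a=15/2 m (b=L-a=5/2):
  R_A = 6M₀ab/L³ = 6·7·(15/2)·(5/2)/10³ = 63/80 kN
  M_A = M₀b(2a-b)/L² = 7·(5/2)·(2·(15/2)-(5/2))/10² = 35/16 kN·m
  R_B = -6M₀ab/L³ = -6·7·(15/2)·(5/2)/10³ = -63/80 kN
  M_B = M₀a(2b-a)/L² = 7·(15/2)·(2·(5/2)-(15/2))/10² = -21/16 kN·m
Superposition: R_A = -5393/80 kN, M_A = -5639/48 kN·m, R_B = -5807/80 kN, M_B = 5777/48 kN·m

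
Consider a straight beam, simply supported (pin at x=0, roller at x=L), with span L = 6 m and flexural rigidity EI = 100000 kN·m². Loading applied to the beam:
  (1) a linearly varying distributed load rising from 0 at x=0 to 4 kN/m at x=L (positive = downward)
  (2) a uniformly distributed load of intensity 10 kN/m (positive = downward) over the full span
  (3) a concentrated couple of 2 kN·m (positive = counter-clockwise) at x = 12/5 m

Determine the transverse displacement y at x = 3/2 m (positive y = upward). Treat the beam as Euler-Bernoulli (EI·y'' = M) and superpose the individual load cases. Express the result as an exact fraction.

Load 1 — triangular load w₀=4 kN/m (0→w₀ over full span):
  y_1 = -w₀x(7L⁴-10L²x²+3x⁴)/(360LEI) = -4·(3/2)·(7·6⁴-10·6²·(3/2)²+3·(3/2)⁴)/(360·6·100000) = -2943/12800000 m
Load 2 — uniform load w=10 kN/m over full span:
  y_2 = -wx(L³-2Lx²+x³)/(24EI) = -10·(3/2)·(6³-2·6·(3/2)²+(3/2)³)/(24·100000) = -1539/1280000 m
Load 3 — applied couple M₀=2 kN·m at a=12/5 m (b=L-a=18/5):
  y_3 = (M₀x³/(6L)+C₁x)/EI  [x≤a] with C₁=M₀(3b²-L²)/(6L)=4/25 = (2·(3/2)³/(6·6)+(4/25)·(3/2))/100000 = 171/40000000 m
Superposition: y = Σ y_i = -456957/320000000 m ≈ -0.001428 m

y(3/2) = -456957/320000000 m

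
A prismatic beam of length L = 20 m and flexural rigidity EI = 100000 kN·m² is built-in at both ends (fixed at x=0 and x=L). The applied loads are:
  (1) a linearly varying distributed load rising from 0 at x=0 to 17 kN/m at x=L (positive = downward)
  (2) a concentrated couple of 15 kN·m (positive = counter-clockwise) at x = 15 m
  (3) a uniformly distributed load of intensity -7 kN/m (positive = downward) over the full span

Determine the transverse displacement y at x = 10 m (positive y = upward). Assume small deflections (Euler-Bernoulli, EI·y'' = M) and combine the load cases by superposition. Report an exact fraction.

y(10) = -23/3200 m

Load 1 — triangular load w₀=17 kN/m (0→w₀ over full span):
  y_1 = -w₀x²(L-x)²(x+2L)/(120LEI) = -17·10²·(20-10)²·(10+2·20)/(120·20·100000) = -17/480 m
Load 2 — applied couple M₀=15 kN·m at a=15 m (b=L-a=5):
  y_2 = (R_Ax³/6 - M_Ax²/2)/EI  [x≤a] with R_A=27/32, M_A=75/16 = ((27/32)·10³/6 - (75/16)·10²/2)/100000 = -3/3200 m
Load 3 — uniform load w=-7 kN/m over full span:
  y_3 = -wx²(L-x)²/(24EI) = -(-7)·10²·(20-10)²/(24·100000) = 7/240 m
Superposition: y = Σ y_i = -23/3200 m ≈ -0.007188 m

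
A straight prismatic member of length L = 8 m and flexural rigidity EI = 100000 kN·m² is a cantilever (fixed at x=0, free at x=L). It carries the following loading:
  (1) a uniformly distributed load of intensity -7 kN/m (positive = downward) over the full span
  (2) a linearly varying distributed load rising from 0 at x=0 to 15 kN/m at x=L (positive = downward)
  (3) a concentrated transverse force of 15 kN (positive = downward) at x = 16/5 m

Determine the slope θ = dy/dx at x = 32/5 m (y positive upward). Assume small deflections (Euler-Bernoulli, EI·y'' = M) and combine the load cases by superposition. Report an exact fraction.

θ(32/5) = -5092/1171875 rad

Load 1 — uniform load w=-7 kN/m over full span:
  θ_1 = -wx(x²-3Lx+3L²)/(6EI) = -(-7)·(32/5)·((32/5)²-3·8·(32/5)+3·8²)/(6·100000) = 6944/1171875 rad
Load 2 — triangular load w₀=15 kN/m (0→w₀ over full span):
  θ_2 = (w₀Lx²/4-w₀L²x/3-w₀x⁴/(24L))/EI = (15·8·(32/5)²/4-15·8²·(32/5)/3-15·(32/5)⁴/(24·8))/100000 = -3712/390625 rad
Load 3 — point force P=15 kN at a=16/5 m (b=L-a=24/5):
  θ_3 = -Pa²/(2EI)  [x>a] = -15·(16/5)²/(2·100000) = -12/15625 rad
Superposition: θ = Σ θ_i = -5092/1171875 rad ≈ -0.004345 rad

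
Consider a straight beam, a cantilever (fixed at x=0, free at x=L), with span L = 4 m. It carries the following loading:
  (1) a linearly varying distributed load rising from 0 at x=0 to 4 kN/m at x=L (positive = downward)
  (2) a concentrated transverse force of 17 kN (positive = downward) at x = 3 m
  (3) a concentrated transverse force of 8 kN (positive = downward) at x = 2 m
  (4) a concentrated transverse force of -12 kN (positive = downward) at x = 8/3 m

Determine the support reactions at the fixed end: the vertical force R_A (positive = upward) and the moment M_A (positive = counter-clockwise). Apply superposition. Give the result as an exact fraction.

Load 1 — triangular load w₀=4 kN/m (0→w₀ over full span):
  R_A = w₀L/2 = 4·4/2 = 8 kN
  M_A = w₀L²/3 = 4·4²/3 = 64/3 kN·m
Load 2 — point force P=17 kN at a=3 m (b=L-a=1):
  R_A = P = 17 kN
  M_A = Pa = 17·3 = 51 kN·m
Load 3 — point force P=8 kN at a=2 m (b=L-a=2):
  R_A = P = 8 kN
  M_A = Pa = 8·2 = 16 kN·m
Load 4 — point force P=-12 kN at a=8/3 m (b=L-a=4/3):
  R_A = P = (-12) = -12 kN
  M_A = Pa = (-12)·(8/3) = -32 kN·m
Superposition: R_A = 21 kN, M_A = 169/3 kN·m

R_A = 21 kN, M_A = 169/3 kN·m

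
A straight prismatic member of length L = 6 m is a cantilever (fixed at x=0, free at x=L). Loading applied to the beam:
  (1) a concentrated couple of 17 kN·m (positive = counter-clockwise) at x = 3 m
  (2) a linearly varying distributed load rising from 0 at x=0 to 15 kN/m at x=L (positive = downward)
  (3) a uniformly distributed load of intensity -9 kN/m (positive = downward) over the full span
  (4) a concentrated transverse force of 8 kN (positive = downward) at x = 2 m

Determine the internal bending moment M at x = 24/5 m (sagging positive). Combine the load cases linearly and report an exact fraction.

M(24/5) = -18/5 kN·m

Load 1 — applied couple M₀=17 kN·m at a=3 m (b=L-a=3):
  M_1 = 0  [x>a] = 0 kN·m
Load 2 — triangular load w₀=15 kN/m (0→w₀ over full span):
  M_2 = w₀Lx/2 - w₀L²/3 - w₀x³/(6L) = 15·6·(24/5)/2 - 15·6²/3 - 15·(24/5)³/(6·6) = -252/25 kN·m
Load 3 — uniform load w=-9 kN/m over full span:
  M_3 = -w(L-x)²/2 = -(-9)·(6-(24/5))²/2 = 162/25 kN·m
Load 4 — point force P=8 kN at a=2 m (b=L-a=4):
  M_4 = 0  [x>a] = 0 kN·m
Superposition: M = Σ M_i = -18/5 kN·m ≈ -3.600000 kN·m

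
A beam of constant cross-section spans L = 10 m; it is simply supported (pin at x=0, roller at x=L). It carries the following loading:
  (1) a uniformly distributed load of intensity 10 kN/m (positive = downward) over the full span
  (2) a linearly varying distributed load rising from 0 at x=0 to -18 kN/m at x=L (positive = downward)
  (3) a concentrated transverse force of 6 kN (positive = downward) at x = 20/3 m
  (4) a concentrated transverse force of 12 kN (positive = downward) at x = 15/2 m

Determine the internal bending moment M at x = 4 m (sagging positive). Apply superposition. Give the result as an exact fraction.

Load 1 — uniform load w=10 kN/m over full span:
  M_1 = wx(L-x)/2 = 10·4·(10-4)/2 = 120 kN·m
Load 2 — triangular load w₀=-18 kN/m (0→w₀ over full span):
  M_2 = w₀Lx/6 - w₀x³/(6L) = (-18)·10·4/6 - (-18)·4³/(6·10) = -504/5 kN·m
Load 3 — point force P=6 kN at a=20/3 m (b=L-a=10/3):
  M_3 = Pbx/L  [x≤a] = 6·(10/3)·4/10 = 8 kN·m
Load 4 — point force P=12 kN at a=15/2 m (b=L-a=5/2):
  M_4 = Pbx/L  [x≤a] = 12·(5/2)·4/10 = 12 kN·m
Superposition: M = Σ M_i = 196/5 kN·m ≈ 39.200000 kN·m

M(4) = 196/5 kN·m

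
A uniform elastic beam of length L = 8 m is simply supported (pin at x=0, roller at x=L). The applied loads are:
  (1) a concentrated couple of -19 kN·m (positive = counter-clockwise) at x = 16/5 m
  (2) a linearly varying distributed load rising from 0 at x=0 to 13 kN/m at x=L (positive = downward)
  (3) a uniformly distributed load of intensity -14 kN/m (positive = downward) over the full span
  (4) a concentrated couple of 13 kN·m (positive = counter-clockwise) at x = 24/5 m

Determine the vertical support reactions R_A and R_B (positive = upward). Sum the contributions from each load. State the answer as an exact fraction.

R_A = -473/12 kN, R_B = -247/12 kN

Load 1 — applied couple M₀=-19 kN·m at a=16/5 m (b=L-a=24/5):
  R_A = M₀/L = (-19)/8 = -19/8 kN
  R_B = -M₀/L = -(-19)/8 = 19/8 kN
Load 2 — triangular load w₀=13 kN/m (0→w₀ over full span):
  R_A = w₀L/6 = 13·8/6 = 52/3 kN
  R_B = w₀L/3 = 13·8/3 = 104/3 kN
Load 3 — uniform load w=-14 kN/m over full span:
  R_A = wL/2 = (-14)·8/2 = -56 kN
  R_B = wL/2 = (-14)·8/2 = -56 kN
Load 4 — applied couple M₀=13 kN·m at a=24/5 m (b=L-a=16/5):
  R_A = M₀/L = 13/8 kN
  R_B = -M₀/L = -13/8 kN
Superposition: R_A = -473/12 kN, R_B = -247/12 kN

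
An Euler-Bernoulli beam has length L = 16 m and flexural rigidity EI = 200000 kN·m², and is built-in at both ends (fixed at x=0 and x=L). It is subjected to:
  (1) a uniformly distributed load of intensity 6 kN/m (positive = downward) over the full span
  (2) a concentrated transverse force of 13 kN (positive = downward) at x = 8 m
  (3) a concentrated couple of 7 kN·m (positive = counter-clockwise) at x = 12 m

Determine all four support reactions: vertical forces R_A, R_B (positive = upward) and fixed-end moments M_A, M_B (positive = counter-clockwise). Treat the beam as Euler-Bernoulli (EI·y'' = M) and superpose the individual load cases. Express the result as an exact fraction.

Load 1 — uniform load w=6 kN/m over full span:
  R_A = wL/2 = 6·16/2 = 48 kN
  M_A = wL²/12 = 6·16²/12 = 128 kN·m
  R_B = wL/2 = 6·16/2 = 48 kN
  M_B = -wL²/12 = -6·16²/12 = -128 kN·m
Load 2 — point force P=13 kN at a=8 m (b=L-a=8):
  R_A = Pb²(3a+b)/L³ = 13·8²·(3·8+8)/16³ = 13/2 kN
  M_A = Pab²/L² = 13·8·8²/16² = 26 kN·m
  R_B = Pa²(a+3b)/L³ = 13·8²·(8+3·8)/16³ = 13/2 kN
  M_B = -Pa²b/L² = -13·8²·8/16² = -26 kN·m
Load 3 — applied couple M₀=7 kN·m at a=12 m (b=L-a=4):
  R_A = 6M₀ab/L³ = 6·7·12·4/16³ = 63/128 kN
  M_A = M₀b(2a-b)/L² = 7·4·(2·12-4)/16² = 35/16 kN·m
  R_B = -6M₀ab/L³ = -6·7·12·4/16³ = -63/128 kN
  M_B = M₀a(2b-a)/L² = 7·12·(2·4-12)/16² = -21/16 kN·m
Superposition: R_A = 7039/128 kN, M_A = 2499/16 kN·m, R_B = 6913/128 kN, M_B = -2485/16 kN·m

R_A = 7039/128 kN, M_A = 2499/16 kN·m, R_B = 6913/128 kN, M_B = -2485/16 kN·m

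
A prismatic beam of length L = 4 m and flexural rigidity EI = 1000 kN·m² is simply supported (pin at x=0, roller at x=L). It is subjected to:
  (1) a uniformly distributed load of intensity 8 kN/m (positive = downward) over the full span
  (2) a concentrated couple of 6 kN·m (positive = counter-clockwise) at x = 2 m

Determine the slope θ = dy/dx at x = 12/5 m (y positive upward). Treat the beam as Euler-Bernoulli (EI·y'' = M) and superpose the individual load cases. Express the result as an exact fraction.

Load 1 — uniform load w=8 kN/m over full span:
  θ_1 = -w(L³-6Lx²+4x³)/(24EI) = -8·(4³-6·4·(12/5)²+4·(12/5)³)/(24·1000) = 296/46875 rad
Load 2 — applied couple M₀=6 kN·m at a=2 m (b=L-a=2):
  θ_2 = (M₀x²/(2L)-M₀(x-a)+C₁)/EI  [x>a] with C₁=M₀(3b²-L²)/(6L)=-1 = (6·(12/5)²/(2·4)-6·((12/5)-2)+(-1))/1000 = 23/25000 rad
Superposition: θ = Σ θ_i = 2713/375000 rad ≈ 0.007235 rad

θ(12/5) = 2713/375000 rad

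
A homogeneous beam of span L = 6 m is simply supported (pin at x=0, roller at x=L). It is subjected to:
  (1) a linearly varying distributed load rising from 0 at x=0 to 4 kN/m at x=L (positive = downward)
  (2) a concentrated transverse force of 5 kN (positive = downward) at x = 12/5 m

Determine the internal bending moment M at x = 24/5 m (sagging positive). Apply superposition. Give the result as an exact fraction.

Load 1 — triangular load w₀=4 kN/m (0→w₀ over full span):
  M_1 = w₀Lx/6 - w₀x³/(6L) = 4·6·(24/5)/6 - 4·(24/5)³/(6·6) = 864/125 kN·m
Load 2 — point force P=5 kN at a=12/5 m (b=L-a=18/5):
  M_2 = Pa(L-x)/L  [x>a] = 5·(12/5)·(6-(24/5))/6 = 12/5 kN·m
Superposition: M = Σ M_i = 1164/125 kN·m ≈ 9.312000 kN·m

M(24/5) = 1164/125 kN·m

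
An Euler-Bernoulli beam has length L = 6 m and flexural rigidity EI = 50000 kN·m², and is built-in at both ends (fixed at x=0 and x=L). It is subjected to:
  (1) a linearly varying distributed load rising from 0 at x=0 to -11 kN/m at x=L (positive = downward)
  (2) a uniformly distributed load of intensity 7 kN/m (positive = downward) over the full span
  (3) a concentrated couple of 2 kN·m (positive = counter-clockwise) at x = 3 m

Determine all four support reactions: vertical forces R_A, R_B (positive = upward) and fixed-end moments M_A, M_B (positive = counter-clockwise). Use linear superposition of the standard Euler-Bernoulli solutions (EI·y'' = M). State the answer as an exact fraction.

Load 1 — triangular load w₀=-11 kN/m (0→w₀ over full span):
  R_A = 3w₀L/20 = 3·(-11)·6/20 = -99/10 kN
  M_A = w₀L²/30 = (-11)·6²/30 = -66/5 kN·m
  R_B = 7w₀L/20 = 7·(-11)·6/20 = -231/10 kN
  M_B = -w₀L²/20 = -(-11)·6²/20 = 99/5 kN·m
Load 2 — uniform load w=7 kN/m over full span:
  R_A = wL/2 = 7·6/2 = 21 kN
  M_A = wL²/12 = 7·6²/12 = 21 kN·m
  R_B = wL/2 = 7·6/2 = 21 kN
  M_B = -wL²/12 = -7·6²/12 = -21 kN·m
Load 3 — applied couple M₀=2 kN·m at a=3 m (b=L-a=3):
  R_A = 6M₀ab/L³ = 6·2·3·3/6³ = 1/2 kN
  M_A = M₀b(2a-b)/L² = 2·3·(2·3-3)/6² = 1/2 kN·m
  R_B = -6M₀ab/L³ = -6·2·3·3/6³ = -1/2 kN
  M_B = M₀a(2b-a)/L² = 2·3·(2·3-3)/6² = 1/2 kN·m
Superposition: R_A = 58/5 kN, M_A = 83/10 kN·m, R_B = -13/5 kN, M_B = -7/10 kN·m

R_A = 58/5 kN, M_A = 83/10 kN·m, R_B = -13/5 kN, M_B = -7/10 kN·m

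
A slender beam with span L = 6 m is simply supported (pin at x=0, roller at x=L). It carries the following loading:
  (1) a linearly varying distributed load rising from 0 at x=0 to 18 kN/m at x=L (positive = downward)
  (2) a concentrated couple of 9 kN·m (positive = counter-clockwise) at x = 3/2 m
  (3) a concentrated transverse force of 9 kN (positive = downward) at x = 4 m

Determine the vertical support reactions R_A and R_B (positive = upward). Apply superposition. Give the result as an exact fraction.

Load 1 — triangular load w₀=18 kN/m (0→w₀ over full span):
  R_A = w₀L/6 = 18·6/6 = 18 kN
  R_B = w₀L/3 = 18·6/3 = 36 kN
Load 2 — applied couple M₀=9 kN·m at a=3/2 m (b=L-a=9/2):
  R_A = M₀/L = 9/6 = 3/2 kN
  R_B = -M₀/L = -9/6 = -3/2 kN
Load 3 — point force P=9 kN at a=4 m (b=L-a=2):
  R_A = Pb/L = 9·2/6 = 3 kN
  R_B = Pa/L = 9·4/6 = 6 kN
Superposition: R_A = 45/2 kN, R_B = 81/2 kN

R_A = 45/2 kN, R_B = 81/2 kN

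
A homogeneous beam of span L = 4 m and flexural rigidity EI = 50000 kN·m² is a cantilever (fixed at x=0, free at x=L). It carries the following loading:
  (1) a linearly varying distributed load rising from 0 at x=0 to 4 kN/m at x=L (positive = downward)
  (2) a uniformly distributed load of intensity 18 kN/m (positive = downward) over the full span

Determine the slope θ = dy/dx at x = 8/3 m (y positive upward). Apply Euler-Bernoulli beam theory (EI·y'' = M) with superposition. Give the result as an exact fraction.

Load 1 — triangular load w₀=4 kN/m (0→w₀ over full span):
  θ_1 = (w₀Lx²/4-w₀L²x/3-w₀x⁴/(24L))/EI = (4·4·(8/3)²/4-4·4²·(8/3)/3-4·(8/3)⁴/(24·4))/50000 = -464/759375 rad
Load 2 — uniform load w=18 kN/m over full span:
  θ_2 = -wx(x²-3Lx+3L²)/(6EI) = -18·(8/3)·((8/3)²-3·4·(8/3)+3·4²)/(6·50000) = -104/28125 rad
Superposition: θ = Σ θ_i = -3272/759375 rad ≈ -0.004309 rad

θ(8/3) = -3272/759375 rad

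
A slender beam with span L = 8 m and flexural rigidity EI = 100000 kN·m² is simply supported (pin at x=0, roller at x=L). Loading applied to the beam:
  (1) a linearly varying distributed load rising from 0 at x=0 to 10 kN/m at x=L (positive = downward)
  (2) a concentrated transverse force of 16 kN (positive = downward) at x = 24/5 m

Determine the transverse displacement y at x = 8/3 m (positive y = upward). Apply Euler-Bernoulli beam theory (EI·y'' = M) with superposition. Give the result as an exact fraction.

Load 1 — triangular load w₀=10 kN/m (0→w₀ over full span):
  y_1 = -w₀x(7L⁴-10L²x²+3x⁴)/(360LEI) = -10·(8/3)·(7·8⁴-10·8²·(8/3)²+3·(8/3)⁴)/(360·8·100000) = -1024/455625 m
Load 2 — point force P=16 kN at a=24/5 m (b=L-a=16/5):
  y_2 = -Pbx(L²-b²-x²)/(6LEI)  [x≤a] = -16·(16/5)·(8/3)·(8²-(16/5)²-(8/3)²)/(6·8·100000) = -41984/31640625 m
Superposition: y = Σ y_i = -1017856/284765625 m ≈ -0.003574 m

y(8/3) = -1017856/284765625 m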